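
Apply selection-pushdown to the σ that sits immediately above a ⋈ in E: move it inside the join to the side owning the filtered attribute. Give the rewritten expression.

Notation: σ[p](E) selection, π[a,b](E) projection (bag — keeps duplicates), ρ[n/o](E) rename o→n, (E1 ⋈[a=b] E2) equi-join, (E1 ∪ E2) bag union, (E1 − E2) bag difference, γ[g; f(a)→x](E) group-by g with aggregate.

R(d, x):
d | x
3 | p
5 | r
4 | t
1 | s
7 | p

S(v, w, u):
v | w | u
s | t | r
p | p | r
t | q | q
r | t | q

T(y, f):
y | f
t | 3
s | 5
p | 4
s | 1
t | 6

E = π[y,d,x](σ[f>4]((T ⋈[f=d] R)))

σ filters on f, owned by the left side.
E' = π[y,d,x]((σ[f>4](T) ⋈[f=d] R))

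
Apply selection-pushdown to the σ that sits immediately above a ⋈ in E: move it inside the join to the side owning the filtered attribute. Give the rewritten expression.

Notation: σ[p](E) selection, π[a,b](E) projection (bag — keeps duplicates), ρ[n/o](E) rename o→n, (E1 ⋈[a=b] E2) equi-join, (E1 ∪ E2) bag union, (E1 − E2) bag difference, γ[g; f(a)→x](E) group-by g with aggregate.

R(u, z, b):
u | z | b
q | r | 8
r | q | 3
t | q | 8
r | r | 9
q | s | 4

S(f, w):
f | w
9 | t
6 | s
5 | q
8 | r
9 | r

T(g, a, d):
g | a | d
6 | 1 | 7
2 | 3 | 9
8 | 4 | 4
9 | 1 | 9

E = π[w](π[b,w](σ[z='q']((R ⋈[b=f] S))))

σ filters on z, owned by the left side.
E' = π[w](π[b,w]((σ[z='q'](R) ⋈[b=f] S)))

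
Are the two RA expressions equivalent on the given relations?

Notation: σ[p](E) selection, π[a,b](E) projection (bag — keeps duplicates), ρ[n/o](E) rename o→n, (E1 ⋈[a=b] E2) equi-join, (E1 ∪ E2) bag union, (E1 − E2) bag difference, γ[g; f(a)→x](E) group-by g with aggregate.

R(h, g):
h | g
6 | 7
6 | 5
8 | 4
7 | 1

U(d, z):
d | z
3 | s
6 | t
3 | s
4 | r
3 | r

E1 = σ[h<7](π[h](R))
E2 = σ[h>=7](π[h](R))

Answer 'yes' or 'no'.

E1 per-node cardinality:
  R → 4
  π[h](R) → 4
  σ[h<7](π[h](R)) → 2
E2 per-node cardinality:
  R → 4
  π[h](R) → 4
  σ[h>=7](π[h](R)) → 2

E1 result:
h
6
6
E2 result:
h
7
8
Witness: (6,) appears 2× in E1 but 0× in E2.

no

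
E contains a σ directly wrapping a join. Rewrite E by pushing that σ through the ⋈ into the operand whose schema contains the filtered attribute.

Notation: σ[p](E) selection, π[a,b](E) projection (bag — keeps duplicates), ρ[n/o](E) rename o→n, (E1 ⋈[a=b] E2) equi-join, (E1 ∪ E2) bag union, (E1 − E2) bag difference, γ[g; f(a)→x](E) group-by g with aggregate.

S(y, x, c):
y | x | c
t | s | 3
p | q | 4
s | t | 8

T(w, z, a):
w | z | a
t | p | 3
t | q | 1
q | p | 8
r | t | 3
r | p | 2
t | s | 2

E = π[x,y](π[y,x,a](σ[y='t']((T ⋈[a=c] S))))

σ filters on y, owned by the right side.
E' = π[x,y](π[y,x,a]((T ⋈[a=c] σ[y='t'](S))))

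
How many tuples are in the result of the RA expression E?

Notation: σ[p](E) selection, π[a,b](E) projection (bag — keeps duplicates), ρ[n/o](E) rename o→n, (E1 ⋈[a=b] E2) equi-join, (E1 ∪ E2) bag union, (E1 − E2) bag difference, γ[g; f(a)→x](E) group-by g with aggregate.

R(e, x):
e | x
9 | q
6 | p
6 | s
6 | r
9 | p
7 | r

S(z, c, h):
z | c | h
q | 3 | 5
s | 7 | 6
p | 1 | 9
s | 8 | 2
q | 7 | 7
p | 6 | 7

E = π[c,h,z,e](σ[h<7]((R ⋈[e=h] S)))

Per-node cardinality:
  R → 6
  S → 6
  (R ⋈[e=h] S) → 7
  σ[h<7]((R ⋈[e=h] S)) → 3
  π[c,h,z,e](σ[h<7]((R ⋈[e=h] S))) → 3

|E| = 3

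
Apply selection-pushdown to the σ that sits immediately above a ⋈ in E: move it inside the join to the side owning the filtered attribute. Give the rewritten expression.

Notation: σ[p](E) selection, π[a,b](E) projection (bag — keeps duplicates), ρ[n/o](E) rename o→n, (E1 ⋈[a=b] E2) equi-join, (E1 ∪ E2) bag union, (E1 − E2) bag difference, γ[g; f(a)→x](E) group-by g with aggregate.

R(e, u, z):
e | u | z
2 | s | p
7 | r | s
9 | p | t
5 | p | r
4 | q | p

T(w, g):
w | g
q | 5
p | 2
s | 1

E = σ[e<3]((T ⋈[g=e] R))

σ filters on e, owned by the right side.
E' = (T ⋈[g=e] σ[e<3](R))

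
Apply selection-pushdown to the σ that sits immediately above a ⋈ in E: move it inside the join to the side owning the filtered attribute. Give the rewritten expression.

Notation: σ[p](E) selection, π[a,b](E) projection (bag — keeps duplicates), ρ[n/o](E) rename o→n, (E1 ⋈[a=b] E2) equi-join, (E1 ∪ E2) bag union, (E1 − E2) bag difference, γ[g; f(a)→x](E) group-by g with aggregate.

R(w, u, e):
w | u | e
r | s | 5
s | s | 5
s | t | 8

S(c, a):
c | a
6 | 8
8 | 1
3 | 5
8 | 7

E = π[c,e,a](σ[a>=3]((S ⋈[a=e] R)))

σ filters on a, owned by the left side.
E' = π[c,e,a]((σ[a>=3](S) ⋈[a=e] R))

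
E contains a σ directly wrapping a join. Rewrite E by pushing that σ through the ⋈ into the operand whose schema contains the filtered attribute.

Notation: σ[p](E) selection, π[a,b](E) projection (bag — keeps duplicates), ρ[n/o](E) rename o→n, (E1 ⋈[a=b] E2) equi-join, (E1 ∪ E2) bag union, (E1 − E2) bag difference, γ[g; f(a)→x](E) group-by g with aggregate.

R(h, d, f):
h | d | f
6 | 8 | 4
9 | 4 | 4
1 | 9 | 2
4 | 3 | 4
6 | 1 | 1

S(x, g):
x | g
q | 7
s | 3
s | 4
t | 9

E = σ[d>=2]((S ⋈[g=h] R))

σ filters on d, owned by the right side.
E' = (S ⋈[g=h] σ[d>=2](R))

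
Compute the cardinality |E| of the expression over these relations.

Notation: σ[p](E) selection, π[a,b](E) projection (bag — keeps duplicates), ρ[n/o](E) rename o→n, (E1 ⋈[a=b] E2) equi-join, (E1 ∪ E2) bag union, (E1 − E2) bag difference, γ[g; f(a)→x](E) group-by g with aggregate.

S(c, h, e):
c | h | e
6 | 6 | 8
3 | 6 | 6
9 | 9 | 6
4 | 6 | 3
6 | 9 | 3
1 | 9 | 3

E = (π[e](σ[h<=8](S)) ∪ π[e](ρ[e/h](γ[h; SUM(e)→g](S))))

Row counts bottom-up:
  S → 6
  σ[h<=8](S) → 3
  π[e](σ[h<=8](S)) → 3
  S → 6
  γ[h; SUM(e)→g](S) → 2
  ρ[e/h](γ[h; SUM(e)→g](S)) → 2
  π[e](ρ[e/h](γ[h; SUM(e)→g](S))) → 2
  (π[e](σ[h<=8](S)) ∪ π[e](ρ[e/h](γ[h; SUM(e)→g](S)))) → 5

|E| = 5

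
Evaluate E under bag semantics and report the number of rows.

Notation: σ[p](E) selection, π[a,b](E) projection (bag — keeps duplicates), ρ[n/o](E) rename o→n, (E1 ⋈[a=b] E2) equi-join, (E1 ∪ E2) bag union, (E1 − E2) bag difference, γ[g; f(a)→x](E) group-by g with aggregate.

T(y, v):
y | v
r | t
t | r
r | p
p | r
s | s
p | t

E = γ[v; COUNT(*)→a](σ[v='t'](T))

Stepwise |·|:
  T → 6
  σ[v='t'](T) → 2
  γ[v; COUNT(*)→a](σ[v='t'](T)) → 1

|E| = 1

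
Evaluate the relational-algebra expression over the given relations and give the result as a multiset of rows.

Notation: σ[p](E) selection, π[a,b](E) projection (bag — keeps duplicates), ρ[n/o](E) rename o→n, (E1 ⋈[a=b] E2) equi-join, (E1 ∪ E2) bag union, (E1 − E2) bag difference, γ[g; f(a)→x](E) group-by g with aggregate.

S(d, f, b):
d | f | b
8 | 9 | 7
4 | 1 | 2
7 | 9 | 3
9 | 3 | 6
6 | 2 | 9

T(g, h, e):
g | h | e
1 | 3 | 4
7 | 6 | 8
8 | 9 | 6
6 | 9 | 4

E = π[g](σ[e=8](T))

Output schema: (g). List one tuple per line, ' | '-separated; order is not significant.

Subexpression sizes:
  T → 4
  σ[e=8](T) → 1
  π[g](σ[e=8](T)) → 1

== RESULT ==
g
7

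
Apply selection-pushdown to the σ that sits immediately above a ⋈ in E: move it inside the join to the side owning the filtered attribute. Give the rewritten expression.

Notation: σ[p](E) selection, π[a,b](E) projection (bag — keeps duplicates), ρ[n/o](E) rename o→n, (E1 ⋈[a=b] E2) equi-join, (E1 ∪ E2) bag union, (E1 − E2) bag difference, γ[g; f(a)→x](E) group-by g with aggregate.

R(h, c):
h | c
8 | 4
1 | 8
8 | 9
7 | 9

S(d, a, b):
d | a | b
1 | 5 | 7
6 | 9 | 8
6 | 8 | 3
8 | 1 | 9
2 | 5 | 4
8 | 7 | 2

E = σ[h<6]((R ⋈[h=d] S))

σ filters on h, owned by the left side.
E' = (σ[h<6](R) ⋈[h=d] S)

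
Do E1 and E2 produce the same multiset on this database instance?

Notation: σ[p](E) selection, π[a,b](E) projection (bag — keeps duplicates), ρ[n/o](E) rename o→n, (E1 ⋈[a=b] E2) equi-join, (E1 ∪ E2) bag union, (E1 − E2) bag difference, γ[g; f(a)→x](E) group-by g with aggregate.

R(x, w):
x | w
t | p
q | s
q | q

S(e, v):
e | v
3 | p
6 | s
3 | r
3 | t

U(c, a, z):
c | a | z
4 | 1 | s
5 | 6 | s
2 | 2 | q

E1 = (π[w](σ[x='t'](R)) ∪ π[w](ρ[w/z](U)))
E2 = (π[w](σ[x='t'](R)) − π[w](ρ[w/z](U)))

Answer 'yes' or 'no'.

E1 stepwise |·|:
  R → 3
  σ[x='t'](R) → 1
  π[w](σ[x='t'](R)) → 1
  U → 3
  ρ[w/z](U) → 3
  π[w](ρ[w/z](U)) → 3
  (π[w](σ[x='t'](R)) ∪ π[w](ρ[w/z](U))) → 4
E2 stepwise |·|:
  R → 3
  σ[x='t'](R) → 1
  π[w](σ[x='t'](R)) → 1
  U → 3
  ρ[w/z](U) → 3
  π[w](ρ[w/z](U)) → 3
  (π[w](σ[x='t'](R)) − π[w](ρ[w/z](U))) → 1

E1 result:
w
p
q
s
s
E2 result:
w
p
Witness: ('q',) appears 1× in E1 but 0× in E2.

no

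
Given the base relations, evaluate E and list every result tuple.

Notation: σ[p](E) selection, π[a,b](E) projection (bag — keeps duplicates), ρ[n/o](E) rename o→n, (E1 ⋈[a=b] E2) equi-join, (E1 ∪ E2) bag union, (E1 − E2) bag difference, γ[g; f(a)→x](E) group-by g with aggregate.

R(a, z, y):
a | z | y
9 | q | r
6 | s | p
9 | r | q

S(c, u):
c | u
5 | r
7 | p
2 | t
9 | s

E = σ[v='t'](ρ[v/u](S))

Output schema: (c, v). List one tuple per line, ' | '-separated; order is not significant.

Row counts bottom-up:
  S → 4
  ρ[v/u](S) → 4
  σ[v='t'](ρ[v/u](S)) → 1

== RESULT ==
c | v
2 | t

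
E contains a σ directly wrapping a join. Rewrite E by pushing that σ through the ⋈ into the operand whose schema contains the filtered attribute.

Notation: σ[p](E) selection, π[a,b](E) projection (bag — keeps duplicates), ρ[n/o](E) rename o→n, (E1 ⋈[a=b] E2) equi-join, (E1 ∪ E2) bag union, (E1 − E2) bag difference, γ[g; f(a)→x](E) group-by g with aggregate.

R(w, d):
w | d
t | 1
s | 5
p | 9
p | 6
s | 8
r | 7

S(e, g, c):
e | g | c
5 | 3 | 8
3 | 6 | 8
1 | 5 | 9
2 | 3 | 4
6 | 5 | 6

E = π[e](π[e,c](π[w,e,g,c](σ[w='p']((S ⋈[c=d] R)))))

σ filters on w, owned by the right side.
E' = π[e](π[e,c](π[w,e,g,c]((S ⋈[c=d] σ[w='p'](R)))))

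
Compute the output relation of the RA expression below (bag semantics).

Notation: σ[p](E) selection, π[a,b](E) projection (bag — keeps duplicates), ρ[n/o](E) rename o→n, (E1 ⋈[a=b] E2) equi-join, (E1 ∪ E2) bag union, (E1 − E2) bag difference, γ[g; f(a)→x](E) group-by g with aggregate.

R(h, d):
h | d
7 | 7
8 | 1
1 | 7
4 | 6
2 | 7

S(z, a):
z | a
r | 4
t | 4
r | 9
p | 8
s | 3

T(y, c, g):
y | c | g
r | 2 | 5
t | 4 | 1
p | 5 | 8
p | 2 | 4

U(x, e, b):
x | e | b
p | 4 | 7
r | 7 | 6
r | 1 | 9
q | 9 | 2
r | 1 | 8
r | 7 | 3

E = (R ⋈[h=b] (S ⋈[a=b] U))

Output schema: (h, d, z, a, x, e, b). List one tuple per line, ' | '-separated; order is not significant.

Subexpression sizes:
  R → 5
  S → 5
  U → 6
  (S ⋈[a=b] U) → 3
  (R ⋈[h=b] (S ⋈[a=b] U)) → 1

== RESULT ==
h | d | z | a | x | e | b
8 | 1 | p | 8 | r | 1 | 8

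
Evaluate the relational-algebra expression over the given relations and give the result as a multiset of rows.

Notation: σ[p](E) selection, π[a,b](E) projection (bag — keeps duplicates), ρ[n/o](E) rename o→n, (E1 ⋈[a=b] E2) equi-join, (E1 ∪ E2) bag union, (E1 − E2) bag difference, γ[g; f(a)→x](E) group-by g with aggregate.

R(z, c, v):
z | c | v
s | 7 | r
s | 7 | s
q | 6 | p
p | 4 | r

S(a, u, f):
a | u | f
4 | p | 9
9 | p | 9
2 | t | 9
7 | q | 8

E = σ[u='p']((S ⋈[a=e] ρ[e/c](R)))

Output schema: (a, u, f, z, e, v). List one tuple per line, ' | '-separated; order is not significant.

Per-node cardinality:
  S → 4
  R → 4
  ρ[e/c](R) → 4
  (S ⋈[a=e] ρ[e/c](R)) → 3
  σ[u='p']((S ⋈[a=e] ρ[e/c](R))) → 1

== RESULT ==
a | u | f | z | e | v
4 | p | 9 | p | 4 | r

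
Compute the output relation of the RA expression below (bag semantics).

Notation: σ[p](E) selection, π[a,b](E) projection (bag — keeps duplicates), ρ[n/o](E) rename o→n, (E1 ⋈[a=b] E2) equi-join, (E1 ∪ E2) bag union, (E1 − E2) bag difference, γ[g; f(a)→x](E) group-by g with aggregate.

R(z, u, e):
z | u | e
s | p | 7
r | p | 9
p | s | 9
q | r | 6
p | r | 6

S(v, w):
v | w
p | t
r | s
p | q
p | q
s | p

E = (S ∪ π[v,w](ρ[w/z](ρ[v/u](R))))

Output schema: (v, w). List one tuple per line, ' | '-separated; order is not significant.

Per-node cardinality:
  S → 5
  R → 5
  ρ[v/u](R) → 5
  ρ[w/z](ρ[v/u](R)) → 5
  π[v,w](ρ[w/z](ρ[v/u](R))) → 5
  (S ∪ π[v,w](ρ[w/z](ρ[v/u](R)))) → 10

== RESULT ==
v | w
p | q
p | q
p | r
p | s
p | t
r | p
r | q
r | s
s | p
s | p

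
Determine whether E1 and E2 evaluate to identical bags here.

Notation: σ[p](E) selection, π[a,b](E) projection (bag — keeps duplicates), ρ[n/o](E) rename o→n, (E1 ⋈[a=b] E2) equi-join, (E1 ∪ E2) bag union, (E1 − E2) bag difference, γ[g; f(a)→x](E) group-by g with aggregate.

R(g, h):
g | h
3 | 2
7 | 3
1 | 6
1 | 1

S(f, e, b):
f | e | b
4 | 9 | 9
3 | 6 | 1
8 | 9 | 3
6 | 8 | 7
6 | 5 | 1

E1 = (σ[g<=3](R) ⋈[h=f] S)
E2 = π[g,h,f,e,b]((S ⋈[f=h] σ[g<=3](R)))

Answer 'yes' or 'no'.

E1 subexpression sizes:
  R → 4
  σ[g<=3](R) → 3
  S → 5
  (σ[g<=3](R) ⋈[h=f] S) → 2
E2 subexpression sizes:
  S → 5
  R → 4
  σ[g<=3](R) → 3
  (S ⋈[f=h] σ[g<=3](R)) → 2
  π[g,h,f,e,b]((S ⋈[f=h] σ[g<=3](R))) → 2

E1 and E2 produce the same multiset:
g | h | f | e | b
1 | 6 | 6 | 5 | 1
1 | 6 | 6 | 8 | 7

yes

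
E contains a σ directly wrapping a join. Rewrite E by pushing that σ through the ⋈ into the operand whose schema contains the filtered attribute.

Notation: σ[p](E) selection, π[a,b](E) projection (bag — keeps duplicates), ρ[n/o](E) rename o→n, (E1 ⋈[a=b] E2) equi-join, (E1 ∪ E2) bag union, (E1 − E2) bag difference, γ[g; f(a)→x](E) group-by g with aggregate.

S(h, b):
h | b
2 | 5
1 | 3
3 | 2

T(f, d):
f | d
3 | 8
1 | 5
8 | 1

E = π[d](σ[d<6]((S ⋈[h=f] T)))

σ filters on d, owned by the right side.
E' = π[d]((S ⋈[h=f] σ[d<6](T)))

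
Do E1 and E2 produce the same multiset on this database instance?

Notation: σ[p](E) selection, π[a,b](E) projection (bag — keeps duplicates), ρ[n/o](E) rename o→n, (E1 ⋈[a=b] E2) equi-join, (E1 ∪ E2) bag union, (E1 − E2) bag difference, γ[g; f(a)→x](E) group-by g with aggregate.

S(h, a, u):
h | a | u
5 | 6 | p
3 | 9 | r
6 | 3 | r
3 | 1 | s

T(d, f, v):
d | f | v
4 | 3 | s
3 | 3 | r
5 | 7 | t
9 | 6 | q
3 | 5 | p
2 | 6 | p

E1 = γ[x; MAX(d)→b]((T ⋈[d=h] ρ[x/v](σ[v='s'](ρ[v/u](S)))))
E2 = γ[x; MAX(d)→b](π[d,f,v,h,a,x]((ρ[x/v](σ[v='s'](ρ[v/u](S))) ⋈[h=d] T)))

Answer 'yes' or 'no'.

E1 row counts bottom-up:
  T → 6
  S → 4
  ρ[v/u](S) → 4
  σ[v='s'](ρ[v/u](S)) → 1
  ρ[x/v](σ[v='s'](ρ[v/u](S))) → 1
  (T ⋈[d=h] ρ[x/v](σ[v='s'](ρ[v/u](S)))) → 2
  γ[x; MAX(d)→b]((T ⋈[d=h] ρ[x/v](σ[v='s'](ρ[v/u](S))))) → 1
E2 row counts bottom-up:
  S → 4
  ρ[v/u](S) → 4
  σ[v='s'](ρ[v/u](S)) → 1
  ρ[x/v](σ[v='s'](ρ[v/u](S))) → 1
  T → 6
  (ρ[x/v](σ[v='s'](ρ[v/u](S))) ⋈[h=d] T) → 2
  π[d,f,v,h,a,x]((ρ[x/v](σ[v='s'](ρ[v/u](S))) ⋈[h=d] T)) → 2
  γ[x; MAX(d)→b](π[d,f,v,h,a,x]((ρ[x/v](σ[v='s'](ρ[v/u](S))) ⋈[h=d] T))) → 1

E1 and E2 produce the same multiset:
x | b
s | 3

yes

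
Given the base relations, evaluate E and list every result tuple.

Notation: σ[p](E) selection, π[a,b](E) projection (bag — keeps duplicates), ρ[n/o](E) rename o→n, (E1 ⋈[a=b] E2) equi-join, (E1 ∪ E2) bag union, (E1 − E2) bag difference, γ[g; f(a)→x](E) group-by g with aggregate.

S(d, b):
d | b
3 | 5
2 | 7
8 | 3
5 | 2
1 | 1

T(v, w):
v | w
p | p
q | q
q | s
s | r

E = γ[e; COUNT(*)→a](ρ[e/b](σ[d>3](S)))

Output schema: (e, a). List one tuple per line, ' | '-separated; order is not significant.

Subexpression sizes:
  S → 5
  σ[d>3](S) → 2
  ρ[e/b](σ[d>3](S)) → 2
  γ[e; COUNT(*)→a](ρ[e/b](σ[d>3](S))) → 2

== RESULT ==
e | a
2 | 1
3 | 1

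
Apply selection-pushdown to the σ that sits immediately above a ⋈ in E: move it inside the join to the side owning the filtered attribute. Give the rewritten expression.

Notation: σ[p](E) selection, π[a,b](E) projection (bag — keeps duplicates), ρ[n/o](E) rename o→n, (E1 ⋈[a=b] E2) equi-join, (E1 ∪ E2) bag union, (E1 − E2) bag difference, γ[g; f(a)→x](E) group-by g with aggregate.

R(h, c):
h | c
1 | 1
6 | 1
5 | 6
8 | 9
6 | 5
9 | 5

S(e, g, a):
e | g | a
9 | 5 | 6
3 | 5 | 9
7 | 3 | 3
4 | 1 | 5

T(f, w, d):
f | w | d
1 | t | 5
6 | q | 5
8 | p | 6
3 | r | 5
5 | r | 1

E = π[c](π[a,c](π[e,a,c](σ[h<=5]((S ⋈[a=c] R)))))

σ filters on h, owned by the right side.
E' = π[c](π[a,c](π[e,a,c]((S ⋈[a=c] σ[h<=5](R)))))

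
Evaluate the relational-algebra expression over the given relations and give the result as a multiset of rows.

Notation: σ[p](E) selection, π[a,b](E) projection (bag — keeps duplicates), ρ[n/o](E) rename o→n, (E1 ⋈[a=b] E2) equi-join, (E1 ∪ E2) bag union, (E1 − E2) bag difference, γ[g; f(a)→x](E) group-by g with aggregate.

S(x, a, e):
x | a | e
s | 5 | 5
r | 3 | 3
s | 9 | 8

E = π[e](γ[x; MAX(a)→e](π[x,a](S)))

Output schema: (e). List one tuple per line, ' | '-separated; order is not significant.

Subexpression sizes:
  S → 3
  π[x,a](S) → 3
  γ[x; MAX(a)→e](π[x,a](S)) → 2
  π[e](γ[x; MAX(a)→e](π[x,a](S))) → 2

== RESULT ==
e
3
9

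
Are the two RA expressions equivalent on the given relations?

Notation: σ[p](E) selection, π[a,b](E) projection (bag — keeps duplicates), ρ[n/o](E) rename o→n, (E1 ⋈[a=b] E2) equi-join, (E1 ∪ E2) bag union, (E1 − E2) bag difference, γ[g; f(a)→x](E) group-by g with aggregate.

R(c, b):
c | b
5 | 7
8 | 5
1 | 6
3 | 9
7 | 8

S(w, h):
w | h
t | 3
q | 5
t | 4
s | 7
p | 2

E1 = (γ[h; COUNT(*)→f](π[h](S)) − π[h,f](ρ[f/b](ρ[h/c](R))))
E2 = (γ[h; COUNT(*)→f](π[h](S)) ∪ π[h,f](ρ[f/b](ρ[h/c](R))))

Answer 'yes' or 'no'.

E1 stepwise |·|:
  S → 5
  π[h](S) → 5
  γ[h; COUNT(*)→f](π[h](S)) → 5
  R → 5
  ρ[h/c](R) → 5
  ρ[f/b](ρ[h/c](R)) → 5
  π[h,f](ρ[f/b](ρ[h/c](R))) → 5
  (γ[h; COUNT(*)→f](π[h](S)) − π[h,f](ρ[f/b](ρ[h/c](R)))) → 5
E2 stepwise |·|:
  S → 5
  π[h](S) → 5
  γ[h; COUNT(*)→f](π[h](S)) → 5
  R → 5
  ρ[h/c](R) → 5
  ρ[f/b](ρ[h/c](R)) → 5
  π[h,f](ρ[f/b](ρ[h/c](R))) → 5
  (γ[h; COUNT(*)→f](π[h](S)) ∪ π[h,f](ρ[f/b](ρ[h/c](R)))) → 10

E1 result:
h | f
2 | 1
3 | 1
4 | 1
5 | 1
7 | 1
E2 result:
h | f
1 | 6
2 | 1
3 | 1
3 | 9
4 | 1
5 | 1
5 | 7
7 | 1
7 | 8
8 | 5
Witness: (5, 7) appears 0× in E1 but 1× in E2.

no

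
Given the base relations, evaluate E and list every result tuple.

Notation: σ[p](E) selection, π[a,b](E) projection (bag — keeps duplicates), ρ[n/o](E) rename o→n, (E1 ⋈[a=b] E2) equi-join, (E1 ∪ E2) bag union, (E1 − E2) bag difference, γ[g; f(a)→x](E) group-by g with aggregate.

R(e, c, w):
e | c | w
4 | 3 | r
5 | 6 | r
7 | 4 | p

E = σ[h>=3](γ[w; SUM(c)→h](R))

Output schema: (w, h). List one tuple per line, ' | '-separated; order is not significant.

Per-node cardinality:
  R → 3
  γ[w; SUM(c)→h](R) → 2
  σ[h>=3](γ[w; SUM(c)→h](R)) → 2

== RESULT ==
w | h
p | 4
r | 9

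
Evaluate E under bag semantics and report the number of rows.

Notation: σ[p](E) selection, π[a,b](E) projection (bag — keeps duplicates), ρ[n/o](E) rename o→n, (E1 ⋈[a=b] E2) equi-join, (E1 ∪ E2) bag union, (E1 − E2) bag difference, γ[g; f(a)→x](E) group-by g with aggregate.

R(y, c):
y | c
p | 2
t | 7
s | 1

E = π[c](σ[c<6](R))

Row counts bottom-up:
  R → 3
  σ[c<6](R) → 2
  π[c](σ[c<6](R)) → 2

|E| = 2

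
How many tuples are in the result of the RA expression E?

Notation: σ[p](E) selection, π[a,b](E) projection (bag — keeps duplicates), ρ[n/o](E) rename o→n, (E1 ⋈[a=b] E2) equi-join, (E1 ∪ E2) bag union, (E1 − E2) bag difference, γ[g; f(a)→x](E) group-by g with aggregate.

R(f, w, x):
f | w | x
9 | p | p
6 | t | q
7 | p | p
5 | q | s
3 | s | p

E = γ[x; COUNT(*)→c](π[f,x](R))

Row counts bottom-up:
  R → 5
  π[f,x](R) → 5
  γ[x; COUNT(*)→c](π[f,x](R)) → 3

|E| = 3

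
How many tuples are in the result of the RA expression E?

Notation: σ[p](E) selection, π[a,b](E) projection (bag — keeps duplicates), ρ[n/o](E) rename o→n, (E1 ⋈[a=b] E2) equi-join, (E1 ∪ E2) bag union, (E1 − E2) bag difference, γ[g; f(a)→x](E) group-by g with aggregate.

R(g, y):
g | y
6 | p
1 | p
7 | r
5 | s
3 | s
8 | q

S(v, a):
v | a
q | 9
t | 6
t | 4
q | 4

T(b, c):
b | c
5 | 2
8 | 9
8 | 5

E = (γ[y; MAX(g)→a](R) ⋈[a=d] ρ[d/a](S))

Row counts bottom-up:
  R → 6
  γ[y; MAX(g)→a](R) → 4
  S → 4
  ρ[d/a](S) → 4
  (γ[y; MAX(g)→a](R) ⋈[a=d] ρ[d/a](S)) → 1

|E| = 1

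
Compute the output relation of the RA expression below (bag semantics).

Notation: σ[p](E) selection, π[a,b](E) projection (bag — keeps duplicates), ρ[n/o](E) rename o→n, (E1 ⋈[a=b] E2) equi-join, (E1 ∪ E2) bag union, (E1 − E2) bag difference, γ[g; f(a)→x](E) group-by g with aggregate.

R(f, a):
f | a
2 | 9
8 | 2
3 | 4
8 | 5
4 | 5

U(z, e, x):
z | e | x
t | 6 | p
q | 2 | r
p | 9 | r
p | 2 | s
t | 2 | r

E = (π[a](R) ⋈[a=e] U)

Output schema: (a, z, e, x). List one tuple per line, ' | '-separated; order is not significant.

Stepwise |·|:
  R → 5
  π[a](R) → 5
  U → 5
  (π[a](R) ⋈[a=e] U) → 4

== RESULT ==
a | z | e | x
2 | p | 2 | s
2 | q | 2 | r
2 | t | 2 | r
9 | p | 9 | r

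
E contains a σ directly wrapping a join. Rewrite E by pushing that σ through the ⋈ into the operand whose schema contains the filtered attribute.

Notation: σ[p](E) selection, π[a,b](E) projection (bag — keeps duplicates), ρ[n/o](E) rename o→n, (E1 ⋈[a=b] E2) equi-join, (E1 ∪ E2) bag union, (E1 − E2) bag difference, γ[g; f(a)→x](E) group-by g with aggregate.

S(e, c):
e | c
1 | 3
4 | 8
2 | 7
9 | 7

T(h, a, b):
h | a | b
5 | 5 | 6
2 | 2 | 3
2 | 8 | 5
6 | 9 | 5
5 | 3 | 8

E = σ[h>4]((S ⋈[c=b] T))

σ filters on h, owned by the right side.
E' = (S ⋈[c=b] σ[h>4](T))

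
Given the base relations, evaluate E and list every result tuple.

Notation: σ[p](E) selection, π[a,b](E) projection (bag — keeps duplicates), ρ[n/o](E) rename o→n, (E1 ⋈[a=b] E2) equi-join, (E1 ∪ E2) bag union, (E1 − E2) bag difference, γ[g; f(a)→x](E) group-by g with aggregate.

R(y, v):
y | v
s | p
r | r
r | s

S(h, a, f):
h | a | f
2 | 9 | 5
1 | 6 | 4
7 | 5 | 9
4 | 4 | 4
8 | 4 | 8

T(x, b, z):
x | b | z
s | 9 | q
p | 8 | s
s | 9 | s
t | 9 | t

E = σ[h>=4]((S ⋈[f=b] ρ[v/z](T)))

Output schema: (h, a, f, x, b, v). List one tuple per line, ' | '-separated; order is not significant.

Per-node cardinality:
  S → 5
  T → 4
  ρ[v/z](T) → 4
  (S ⋈[f=b] ρ[v/z](T)) → 4
  σ[h>=4]((S ⋈[f=b] ρ[v/z](T))) → 4

== RESULT ==
h | a | f | x | b | v
7 | 5 | 9 | s | 9 | q
7 | 5 | 9 | s | 9 | s
7 | 5 | 9 | t | 9 | t
8 | 4 | 8 | p | 8 | s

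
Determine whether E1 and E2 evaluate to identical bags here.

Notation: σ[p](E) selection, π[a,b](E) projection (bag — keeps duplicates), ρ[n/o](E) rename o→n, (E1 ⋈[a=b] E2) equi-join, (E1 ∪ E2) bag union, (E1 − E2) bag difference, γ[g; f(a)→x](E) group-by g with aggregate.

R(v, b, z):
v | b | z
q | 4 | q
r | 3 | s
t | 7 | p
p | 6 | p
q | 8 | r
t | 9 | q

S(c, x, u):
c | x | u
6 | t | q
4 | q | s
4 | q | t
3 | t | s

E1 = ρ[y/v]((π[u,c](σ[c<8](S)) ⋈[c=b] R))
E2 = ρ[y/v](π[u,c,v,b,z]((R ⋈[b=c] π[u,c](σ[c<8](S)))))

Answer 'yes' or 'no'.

E1 per-node cardinality:
  S → 4
  σ[c<8](S) → 4
  π[u,c](σ[c<8](S)) → 4
  R → 6
  (π[u,c](σ[c<8](S)) ⋈[c=b] R) → 4
  ρ[y/v]((π[u,c](σ[c<8](S)) ⋈[c=b] R)) → 4
E2 per-node cardinality:
  R → 6
  S → 4
  σ[c<8](S) → 4
  π[u,c](σ[c<8](S)) → 4
  (R ⋈[b=c] π[u,c](σ[c<8](S))) → 4
  π[u,c,v,b,z]((R ⋈[b=c] π[u,c](σ[c<8](S)))) → 4
  ρ[y/v](π[u,c,v,b,z]((R ⋈[b=c] π[u,c](σ[c<8](S))))) → 4

E1 and E2 produce the same multiset:
u | c | y | b | z
q | 6 | p | 6 | p
s | 3 | r | 3 | s
s | 4 | q | 4 | q
t | 4 | q | 4 | q

yes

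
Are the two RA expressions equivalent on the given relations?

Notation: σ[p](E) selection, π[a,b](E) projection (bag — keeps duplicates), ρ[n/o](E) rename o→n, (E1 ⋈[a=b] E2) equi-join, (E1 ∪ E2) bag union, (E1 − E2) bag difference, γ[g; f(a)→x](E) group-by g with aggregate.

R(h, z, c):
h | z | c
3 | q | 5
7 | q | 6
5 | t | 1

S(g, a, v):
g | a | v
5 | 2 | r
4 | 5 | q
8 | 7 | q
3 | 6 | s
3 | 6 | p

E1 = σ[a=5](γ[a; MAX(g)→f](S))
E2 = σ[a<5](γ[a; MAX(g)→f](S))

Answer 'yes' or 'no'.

E1 stepwise |·|:
  S → 5
  γ[a; MAX(g)→f](S) → 4
  σ[a=5](γ[a; MAX(g)→f](S)) → 1
E2 stepwise |·|:
  S → 5
  γ[a; MAX(g)→f](S) → 4
  σ[a<5](γ[a; MAX(g)→f](S)) → 1

E1 result:
a | f
5 | 4
E2 result:
a | f
2 | 5
Witness: (5, 4) appears 1× in E1 but 0× in E2.

no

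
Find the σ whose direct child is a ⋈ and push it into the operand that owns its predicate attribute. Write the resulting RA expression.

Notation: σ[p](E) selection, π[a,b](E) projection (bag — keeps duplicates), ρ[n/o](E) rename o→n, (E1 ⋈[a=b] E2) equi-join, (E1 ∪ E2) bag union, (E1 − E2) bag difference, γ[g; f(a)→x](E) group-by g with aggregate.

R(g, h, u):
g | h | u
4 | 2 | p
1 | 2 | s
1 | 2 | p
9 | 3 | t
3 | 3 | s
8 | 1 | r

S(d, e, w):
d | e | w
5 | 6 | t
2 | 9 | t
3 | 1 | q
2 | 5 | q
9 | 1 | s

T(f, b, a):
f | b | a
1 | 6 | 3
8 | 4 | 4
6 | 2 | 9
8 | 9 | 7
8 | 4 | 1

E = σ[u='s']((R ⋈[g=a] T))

σ filters on u, owned by the left side.
E' = (σ[u='s'](R) ⋈[g=a] T)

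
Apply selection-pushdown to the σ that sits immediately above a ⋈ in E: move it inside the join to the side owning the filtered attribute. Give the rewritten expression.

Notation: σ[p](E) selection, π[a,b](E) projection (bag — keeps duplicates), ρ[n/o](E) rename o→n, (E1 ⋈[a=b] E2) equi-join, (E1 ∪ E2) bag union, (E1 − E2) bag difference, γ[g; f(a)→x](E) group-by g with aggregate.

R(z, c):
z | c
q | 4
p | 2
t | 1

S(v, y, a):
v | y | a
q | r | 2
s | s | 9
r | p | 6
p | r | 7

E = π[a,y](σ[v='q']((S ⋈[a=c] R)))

σ filters on v, owned by the left side.
E' = π[a,y]((σ[v='q'](S) ⋈[a=c] R))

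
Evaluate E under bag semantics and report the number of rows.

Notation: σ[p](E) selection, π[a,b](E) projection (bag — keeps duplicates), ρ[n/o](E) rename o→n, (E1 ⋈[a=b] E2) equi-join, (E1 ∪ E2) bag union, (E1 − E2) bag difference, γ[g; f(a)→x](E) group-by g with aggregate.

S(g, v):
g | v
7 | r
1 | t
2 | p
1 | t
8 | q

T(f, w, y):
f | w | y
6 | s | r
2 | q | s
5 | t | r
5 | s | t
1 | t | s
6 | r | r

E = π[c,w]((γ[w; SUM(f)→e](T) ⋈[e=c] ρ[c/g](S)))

Stepwise |·|:
  T → 6
  γ[w; SUM(f)→e](T) → 4
  S → 5
  ρ[c/g](S) → 5
  (γ[w; SUM(f)→e](T) ⋈[e=c] ρ[c/g](S)) → 1
  π[c,w]((γ[w; SUM(f)→e](T) ⋈[e=c] ρ[c/g](S))) → 1

|E| = 1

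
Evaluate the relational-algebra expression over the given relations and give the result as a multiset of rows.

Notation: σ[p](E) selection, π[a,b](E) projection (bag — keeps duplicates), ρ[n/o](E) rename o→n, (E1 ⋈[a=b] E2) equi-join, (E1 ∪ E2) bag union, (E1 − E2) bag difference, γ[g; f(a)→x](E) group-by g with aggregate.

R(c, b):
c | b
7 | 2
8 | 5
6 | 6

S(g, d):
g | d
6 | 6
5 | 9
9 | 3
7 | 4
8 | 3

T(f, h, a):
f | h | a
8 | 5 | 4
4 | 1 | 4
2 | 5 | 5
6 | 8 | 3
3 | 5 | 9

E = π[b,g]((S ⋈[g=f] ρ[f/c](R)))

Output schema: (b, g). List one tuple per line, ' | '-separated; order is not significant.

Subexpression sizes:
  S → 5
  R → 3
  ρ[f/c](R) → 3
  (S ⋈[g=f] ρ[f/c](R)) → 3
  π[b,g]((S ⋈[g=f] ρ[f/c](R))) → 3

== RESULT ==
b | g
2 | 7
5 | 8
6 | 6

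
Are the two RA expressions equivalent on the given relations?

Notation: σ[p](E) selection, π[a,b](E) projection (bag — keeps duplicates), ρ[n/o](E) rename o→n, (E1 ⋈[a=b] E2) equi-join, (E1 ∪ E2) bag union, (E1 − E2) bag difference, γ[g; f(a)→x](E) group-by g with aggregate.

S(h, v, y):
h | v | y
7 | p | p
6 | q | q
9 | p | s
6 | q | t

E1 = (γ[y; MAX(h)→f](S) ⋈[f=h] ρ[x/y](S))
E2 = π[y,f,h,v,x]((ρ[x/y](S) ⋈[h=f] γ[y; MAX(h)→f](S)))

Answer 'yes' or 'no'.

E1 stepwise |·|:
  S → 4
  γ[y; MAX(h)→f](S) → 4
  S → 4
  ρ[x/y](S) → 4
  (γ[y; MAX(h)→f](S) ⋈[f=h] ρ[x/y](S)) → 6
E2 stepwise |·|:
  S → 4
  ρ[x/y](S) → 4
  S → 4
  γ[y; MAX(h)→f](S) → 4
  (ρ[x/y](S) ⋈[h=f] γ[y; MAX(h)→f](S)) → 6
  π[y,f,h,v,x]((ρ[x/y](S) ⋈[h=f] γ[y; MAX(h)→f](S))) → 6

E1 and E2 produce the same multiset:
y | f | h | v | x
p | 7 | 7 | p | p
q | 6 | 6 | q | q
q | 6 | 6 | q | t
s | 9 | 9 | p | s
t | 6 | 6 | q | q
t | 6 | 6 | q | t

yes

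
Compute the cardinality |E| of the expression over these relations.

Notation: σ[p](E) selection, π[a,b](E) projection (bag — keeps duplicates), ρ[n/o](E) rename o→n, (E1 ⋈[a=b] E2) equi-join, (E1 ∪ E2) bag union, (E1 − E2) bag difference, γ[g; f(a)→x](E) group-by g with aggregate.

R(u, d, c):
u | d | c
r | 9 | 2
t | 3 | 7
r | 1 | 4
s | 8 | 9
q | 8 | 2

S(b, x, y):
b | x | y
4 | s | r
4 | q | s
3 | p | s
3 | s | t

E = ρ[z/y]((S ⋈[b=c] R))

Row counts bottom-up:
  S → 4
  R → 5
  (S ⋈[b=c] R) → 2
  ρ[z/y]((S ⋈[b=c] R)) → 2

|E| = 2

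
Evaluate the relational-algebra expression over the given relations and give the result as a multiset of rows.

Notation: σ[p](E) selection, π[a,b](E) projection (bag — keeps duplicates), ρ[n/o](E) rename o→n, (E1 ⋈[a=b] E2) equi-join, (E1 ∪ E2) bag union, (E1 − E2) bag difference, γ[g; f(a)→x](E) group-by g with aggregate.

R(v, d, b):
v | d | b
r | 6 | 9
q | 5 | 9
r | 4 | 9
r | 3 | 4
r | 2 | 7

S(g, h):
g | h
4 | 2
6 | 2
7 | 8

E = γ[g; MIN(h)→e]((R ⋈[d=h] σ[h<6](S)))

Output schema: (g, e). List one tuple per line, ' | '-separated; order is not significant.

Stepwise |·|:
  R → 5
  S → 3
  σ[h<6](S) → 2
  (R ⋈[d=h] σ[h<6](S)) → 2
  γ[g; MIN(h)→e]((R ⋈[d=h] σ[h<6](S))) → 2

== RESULT ==
g | e
4 | 2
6 | 2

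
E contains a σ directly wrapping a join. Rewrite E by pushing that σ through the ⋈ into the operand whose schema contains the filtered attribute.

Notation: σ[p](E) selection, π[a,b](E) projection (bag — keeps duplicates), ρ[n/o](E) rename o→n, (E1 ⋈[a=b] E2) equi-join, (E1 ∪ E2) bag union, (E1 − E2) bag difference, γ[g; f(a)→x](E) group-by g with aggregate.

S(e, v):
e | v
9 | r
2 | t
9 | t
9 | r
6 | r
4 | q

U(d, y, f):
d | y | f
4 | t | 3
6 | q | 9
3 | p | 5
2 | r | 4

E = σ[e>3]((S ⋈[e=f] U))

σ filters on e, owned by the left side.
E' = (σ[e>3](S) ⋈[e=f] U)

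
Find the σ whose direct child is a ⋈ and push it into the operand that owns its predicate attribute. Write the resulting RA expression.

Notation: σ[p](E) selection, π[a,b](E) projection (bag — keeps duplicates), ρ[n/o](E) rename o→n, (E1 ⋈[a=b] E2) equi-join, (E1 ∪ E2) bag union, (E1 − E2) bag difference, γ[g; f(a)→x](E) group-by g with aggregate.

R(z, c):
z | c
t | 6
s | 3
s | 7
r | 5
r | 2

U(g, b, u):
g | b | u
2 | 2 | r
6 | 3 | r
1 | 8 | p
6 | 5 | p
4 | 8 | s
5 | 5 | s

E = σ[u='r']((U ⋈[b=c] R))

σ filters on u, owned by the left side.
E' = (σ[u='r'](U) ⋈[b=c] R)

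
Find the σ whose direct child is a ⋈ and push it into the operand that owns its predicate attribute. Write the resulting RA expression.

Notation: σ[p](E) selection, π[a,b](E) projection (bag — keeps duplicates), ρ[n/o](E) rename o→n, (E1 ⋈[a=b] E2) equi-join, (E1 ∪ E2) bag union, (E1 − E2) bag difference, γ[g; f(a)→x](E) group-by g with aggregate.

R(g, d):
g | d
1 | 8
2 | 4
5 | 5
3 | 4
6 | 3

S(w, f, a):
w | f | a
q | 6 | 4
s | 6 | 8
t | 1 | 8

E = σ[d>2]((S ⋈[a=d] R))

σ filters on d, owned by the right side.
E' = (S ⋈[a=d] σ[d>2](R))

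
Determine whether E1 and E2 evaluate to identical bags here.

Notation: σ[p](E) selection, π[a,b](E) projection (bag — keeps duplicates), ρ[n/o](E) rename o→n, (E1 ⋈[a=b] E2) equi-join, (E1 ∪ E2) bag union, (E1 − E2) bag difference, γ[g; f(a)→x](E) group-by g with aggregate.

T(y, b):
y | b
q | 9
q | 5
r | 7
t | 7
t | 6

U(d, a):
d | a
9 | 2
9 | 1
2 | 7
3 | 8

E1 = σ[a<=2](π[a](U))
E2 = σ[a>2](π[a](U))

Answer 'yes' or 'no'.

E1 subexpression sizes:
  U → 4
  π[a](U) → 4
  σ[a<=2](π[a](U)) → 2
E2 subexpression sizes:
  U → 4
  π[a](U) → 4
  σ[a>2](π[a](U)) → 2

E1 result:
a
1
2
E2 result:
a
7
8
Witness: (1,) appears 1× in E1 but 0× in E2.

no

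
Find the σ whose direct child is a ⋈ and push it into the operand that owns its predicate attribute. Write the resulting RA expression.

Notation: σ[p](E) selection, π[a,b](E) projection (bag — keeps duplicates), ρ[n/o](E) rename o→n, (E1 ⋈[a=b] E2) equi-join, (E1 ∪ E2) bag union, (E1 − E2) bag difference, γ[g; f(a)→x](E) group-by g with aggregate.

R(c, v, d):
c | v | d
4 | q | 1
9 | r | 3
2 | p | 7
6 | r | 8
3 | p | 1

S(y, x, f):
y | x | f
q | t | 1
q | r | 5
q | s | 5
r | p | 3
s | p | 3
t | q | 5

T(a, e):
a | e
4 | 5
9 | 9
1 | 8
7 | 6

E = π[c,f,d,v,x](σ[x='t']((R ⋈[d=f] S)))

σ filters on x, owned by the right side.
E' = π[c,f,d,v,x]((R ⋈[d=f] σ[x='t'](S)))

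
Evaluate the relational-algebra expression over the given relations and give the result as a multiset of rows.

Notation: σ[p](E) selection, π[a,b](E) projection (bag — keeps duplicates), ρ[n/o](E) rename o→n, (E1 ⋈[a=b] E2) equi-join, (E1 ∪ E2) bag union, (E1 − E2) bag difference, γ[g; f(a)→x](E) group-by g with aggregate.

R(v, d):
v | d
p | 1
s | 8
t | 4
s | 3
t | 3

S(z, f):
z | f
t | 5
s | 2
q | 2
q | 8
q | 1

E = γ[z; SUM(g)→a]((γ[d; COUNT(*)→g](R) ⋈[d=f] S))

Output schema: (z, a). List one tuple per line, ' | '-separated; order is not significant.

Row counts bottom-up:
  R → 5
  γ[d; COUNT(*)→g](R) → 4
  S → 5
  (γ[d; COUNT(*)→g](R) ⋈[d=f] S) → 2
  γ[z; SUM(g)→a]((γ[d; COUNT(*)→g](R) ⋈[d=f] S)) → 1

== RESULT ==
z | a
q | 2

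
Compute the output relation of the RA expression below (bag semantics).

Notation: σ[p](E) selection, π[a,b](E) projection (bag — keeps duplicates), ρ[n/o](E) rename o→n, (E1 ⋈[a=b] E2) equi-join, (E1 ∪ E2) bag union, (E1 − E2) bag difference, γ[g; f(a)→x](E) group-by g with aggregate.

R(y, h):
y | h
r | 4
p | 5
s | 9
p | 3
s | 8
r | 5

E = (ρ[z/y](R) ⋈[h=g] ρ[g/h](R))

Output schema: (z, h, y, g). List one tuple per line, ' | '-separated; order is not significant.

Row counts bottom-up:
  R → 6
  ρ[z/y](R) → 6
  R → 6
  ρ[g/h](R) → 6
  (ρ[z/y](R) ⋈[h=g] ρ[g/h](R)) → 8

== RESULT ==
z | h | y | g
p | 3 | p | 3
p | 5 | p | 5
p | 5 | r | 5
r | 4 | r | 4
r | 5 | p | 5
r | 5 | r | 5
s | 8 | s | 8
s | 9 | s | 9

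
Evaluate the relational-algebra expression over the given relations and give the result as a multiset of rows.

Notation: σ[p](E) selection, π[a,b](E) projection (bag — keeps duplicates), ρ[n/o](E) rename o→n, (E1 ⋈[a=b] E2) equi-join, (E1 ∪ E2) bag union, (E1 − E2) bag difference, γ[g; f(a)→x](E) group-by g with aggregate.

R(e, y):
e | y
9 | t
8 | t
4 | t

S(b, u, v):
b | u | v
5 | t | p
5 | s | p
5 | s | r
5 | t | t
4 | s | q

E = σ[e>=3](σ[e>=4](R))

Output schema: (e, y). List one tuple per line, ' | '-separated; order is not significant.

Subexpression sizes:
  R → 3
  σ[e>=4](R) → 3
  σ[e>=3](σ[e>=4](R)) → 3

== RESULT ==
e | y
4 | t
8 | t
9 | t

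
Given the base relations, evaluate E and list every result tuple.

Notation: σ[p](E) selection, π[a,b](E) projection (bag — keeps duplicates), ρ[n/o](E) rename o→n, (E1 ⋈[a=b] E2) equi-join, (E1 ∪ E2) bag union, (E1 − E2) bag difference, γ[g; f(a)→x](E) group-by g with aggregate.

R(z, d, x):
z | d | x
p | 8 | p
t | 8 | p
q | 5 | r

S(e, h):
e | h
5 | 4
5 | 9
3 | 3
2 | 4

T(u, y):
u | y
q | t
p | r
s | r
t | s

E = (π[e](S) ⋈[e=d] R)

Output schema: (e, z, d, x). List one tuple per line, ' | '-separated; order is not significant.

Stepwise |·|:
  S → 4
  π[e](S) → 4
  R → 3
  (π[e](S) ⋈[e=d] R) → 2

== RESULT ==
e | z | d | x
5 | q | 5 | r
5 | q | 5 | r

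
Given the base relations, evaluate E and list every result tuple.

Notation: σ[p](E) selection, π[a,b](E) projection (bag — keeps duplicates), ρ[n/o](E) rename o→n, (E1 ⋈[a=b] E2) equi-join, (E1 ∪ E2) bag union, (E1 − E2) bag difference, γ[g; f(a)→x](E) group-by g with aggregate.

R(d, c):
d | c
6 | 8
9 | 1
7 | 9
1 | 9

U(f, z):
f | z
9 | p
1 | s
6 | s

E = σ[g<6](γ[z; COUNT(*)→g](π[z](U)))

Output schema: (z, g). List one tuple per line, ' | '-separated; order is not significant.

Subexpression sizes:
  U → 3
  π[z](U) → 3
  γ[z; COUNT(*)→g](π[z](U)) → 2
  σ[g<6](γ[z; COUNT(*)→g](π[z](U))) → 2

== RESULT ==
z | g
p | 1
s | 2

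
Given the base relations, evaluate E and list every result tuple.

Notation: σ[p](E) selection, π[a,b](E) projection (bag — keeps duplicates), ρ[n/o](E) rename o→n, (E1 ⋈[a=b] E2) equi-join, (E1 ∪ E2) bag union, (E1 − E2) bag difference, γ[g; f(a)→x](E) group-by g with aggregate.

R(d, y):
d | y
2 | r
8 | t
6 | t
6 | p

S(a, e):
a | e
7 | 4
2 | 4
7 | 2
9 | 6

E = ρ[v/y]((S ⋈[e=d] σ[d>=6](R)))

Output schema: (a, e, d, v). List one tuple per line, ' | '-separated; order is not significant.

Stepwise |·|:
  S → 4
  R → 4
  σ[d>=6](R) → 3
  (S ⋈[e=d] σ[d>=6](R)) → 2
  ρ[v/y]((S ⋈[e=d] σ[d>=6](R))) → 2

== RESULT ==
a | e | d | v
9 | 6 | 6 | p
9 | 6 | 6 | t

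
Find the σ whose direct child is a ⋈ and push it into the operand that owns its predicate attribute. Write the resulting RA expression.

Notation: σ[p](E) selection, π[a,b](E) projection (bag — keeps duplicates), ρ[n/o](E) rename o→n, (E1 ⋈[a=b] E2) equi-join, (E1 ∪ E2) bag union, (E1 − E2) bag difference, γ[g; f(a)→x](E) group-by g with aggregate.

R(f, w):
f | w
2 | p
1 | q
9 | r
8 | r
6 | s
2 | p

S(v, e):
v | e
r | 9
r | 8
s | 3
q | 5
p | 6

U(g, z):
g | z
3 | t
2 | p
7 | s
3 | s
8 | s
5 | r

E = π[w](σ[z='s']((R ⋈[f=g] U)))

σ filters on z, owned by the right side.
E' = π[w]((R ⋈[f=g] σ[z='s'](U)))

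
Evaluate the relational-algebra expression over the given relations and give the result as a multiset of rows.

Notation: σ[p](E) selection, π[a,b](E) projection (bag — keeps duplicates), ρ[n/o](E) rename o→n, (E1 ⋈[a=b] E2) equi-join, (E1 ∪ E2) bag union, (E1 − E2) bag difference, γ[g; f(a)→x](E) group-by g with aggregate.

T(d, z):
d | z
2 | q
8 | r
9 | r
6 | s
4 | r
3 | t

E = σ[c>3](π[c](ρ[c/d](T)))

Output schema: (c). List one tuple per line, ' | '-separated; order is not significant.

Subexpression sizes:
  T → 6
  ρ[c/d](T) → 6
  π[c](ρ[c/d](T)) → 6
  σ[c>3](π[c](ρ[c/d](T))) → 4

== RESULT ==
c
4
6
8
9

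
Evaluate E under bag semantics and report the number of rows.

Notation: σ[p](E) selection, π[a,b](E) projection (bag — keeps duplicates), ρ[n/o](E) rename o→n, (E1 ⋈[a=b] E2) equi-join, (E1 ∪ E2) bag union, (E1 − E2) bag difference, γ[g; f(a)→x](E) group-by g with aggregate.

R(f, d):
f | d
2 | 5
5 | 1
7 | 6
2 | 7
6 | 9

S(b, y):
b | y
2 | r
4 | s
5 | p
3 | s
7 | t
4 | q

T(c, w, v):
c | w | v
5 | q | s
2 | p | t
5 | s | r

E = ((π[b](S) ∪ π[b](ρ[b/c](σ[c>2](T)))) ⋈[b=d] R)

Row counts bottom-up:
  S → 6
  π[b](S) → 6
  T → 3
  σ[c>2](T) → 2
  ρ[b/c](σ[c>2](T)) → 2
  π[b](ρ[b/c](σ[c>2](T))) → 2
  (π[b](S) ∪ π[b](ρ[b/c](σ[c>2](T)))) → 8
  R → 5
  ((π[b](S) ∪ π[b](ρ[b/c](σ[c>2](T)))) ⋈[b=d] R) → 4

|E| = 4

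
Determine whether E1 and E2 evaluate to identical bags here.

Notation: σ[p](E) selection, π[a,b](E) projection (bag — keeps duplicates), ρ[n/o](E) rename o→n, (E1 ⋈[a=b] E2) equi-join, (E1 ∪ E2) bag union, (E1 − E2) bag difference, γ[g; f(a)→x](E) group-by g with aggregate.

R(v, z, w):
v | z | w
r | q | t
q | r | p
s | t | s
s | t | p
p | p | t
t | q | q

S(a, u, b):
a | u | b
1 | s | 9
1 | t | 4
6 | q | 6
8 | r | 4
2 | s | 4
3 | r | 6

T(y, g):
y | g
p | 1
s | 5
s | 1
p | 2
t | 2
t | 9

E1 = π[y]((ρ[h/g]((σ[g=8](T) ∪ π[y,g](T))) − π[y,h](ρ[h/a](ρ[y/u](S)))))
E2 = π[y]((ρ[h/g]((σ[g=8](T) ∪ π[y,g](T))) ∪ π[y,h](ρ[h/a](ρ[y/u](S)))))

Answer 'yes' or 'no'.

E1 row counts bottom-up:
  T → 6
  σ[g=8](T) → 0
  T → 6
  π[y,g](T) → 6
  (σ[g=8](T) ∪ π[y,g](T)) → 6
  ρ[h/g]((σ[g=8](T) ∪ π[y,g](T))) → 6
  S → 6
  ρ[y/u](S) → 6
  ρ[h/a](ρ[y/u](S)) → 6
  π[y,h](ρ[h/a](ρ[y/u](S))) → 6
  (ρ[h/g]((σ[g=8](T) ∪ π[y,g](T))) − π[y,h](ρ[h/a](ρ[y/u](S)))) → 5
  π[y]((ρ[h/g]((σ[g=8](T) ∪ π[y,g](T))) − π[y,h](ρ[h/a](ρ[y/u](S))))) → 5
E2 row counts bottom-up:
  T → 6
  σ[g=8](T) → 0
  T → 6
  π[y,g](T) → 6
  (σ[g=8](T) ∪ π[y,g](T)) → 6
  ρ[h/g]((σ[g=8](T) ∪ π[y,g](T))) → 6
  S → 6
  ρ[y/u](S) → 6
  ρ[h/a](ρ[y/u](S)) → 6
  π[y,h](ρ[h/a](ρ[y/u](S))) → 6
  (ρ[h/g]((σ[g=8](T) ∪ π[y,g](T))) ∪ π[y,h](ρ[h/a](ρ[y/u](S)))) → 12
  π[y]((ρ[h/g]((σ[g=8](T) ∪ π[y,g](T))) ∪ π[y,h](ρ[h/a](ρ[y/u](S))))) → 12

E1 result:
y
p
p
s
t
t
E2 result:
y
p
p
q
r
r
s
s
s
s
t
t
t
Witness: ('q',) appears 0× in E1 but 1× in E2.

no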